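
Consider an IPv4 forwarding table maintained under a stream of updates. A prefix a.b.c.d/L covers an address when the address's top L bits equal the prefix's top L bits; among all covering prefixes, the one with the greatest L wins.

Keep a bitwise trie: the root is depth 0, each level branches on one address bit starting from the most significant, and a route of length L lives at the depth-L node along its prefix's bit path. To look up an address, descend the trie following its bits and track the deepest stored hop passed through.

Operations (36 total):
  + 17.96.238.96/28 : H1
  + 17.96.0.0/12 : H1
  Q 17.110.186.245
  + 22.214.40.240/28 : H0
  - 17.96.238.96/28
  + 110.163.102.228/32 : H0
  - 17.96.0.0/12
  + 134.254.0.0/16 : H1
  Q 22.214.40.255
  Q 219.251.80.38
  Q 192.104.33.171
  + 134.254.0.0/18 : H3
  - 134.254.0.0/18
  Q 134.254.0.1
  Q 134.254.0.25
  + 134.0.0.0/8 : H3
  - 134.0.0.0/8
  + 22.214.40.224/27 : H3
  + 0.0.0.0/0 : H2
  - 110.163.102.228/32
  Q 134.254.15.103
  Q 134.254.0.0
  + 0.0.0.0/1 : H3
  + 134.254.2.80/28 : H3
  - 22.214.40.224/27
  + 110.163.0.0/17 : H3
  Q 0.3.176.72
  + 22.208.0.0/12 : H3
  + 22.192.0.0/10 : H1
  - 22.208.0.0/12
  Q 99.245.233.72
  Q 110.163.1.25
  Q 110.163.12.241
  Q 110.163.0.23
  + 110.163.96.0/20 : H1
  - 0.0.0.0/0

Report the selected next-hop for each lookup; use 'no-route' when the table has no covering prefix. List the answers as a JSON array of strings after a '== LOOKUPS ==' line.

Trace:
  add 17.96.238.96/28 -> H1 at depth 28
  add 17.96.0.0/12 -> H1 at depth 12
  Q 17.110.186.245: descend 000100010110 ; hops seen [H1] ; pick H1
  add 22.214.40.240/28 -> H0 at depth 28
  del 17.96.238.96/28 (clear depth 28)
  add 110.163.102.228/32 -> H0 at depth 32
  del 17.96.0.0/12 (clear depth 12)
  add 134.254.0.0/16 -> H1 at depth 16
  Q 22.214.40.255: descend 0001011011010110001010001111 ; hops seen [H0] ; pick H0
  Q 219.251.80.38: descend 1 ; hops seen [∅] ; pick no-route
  Q 192.104.33.171: descend 1 ; hops seen [∅] ; pick no-route
  add 134.254.0.0/18 -> H3 at depth 18
  del 134.254.0.0/18 (clear depth 18)
  Q 134.254.0.1: descend 100001101111111000 ; hops seen [H1] ; pick H1
  Q 134.254.0.25: descend 100001101111111000 ; hops seen [H1] ; pick H1
  add 134.0.0.0/8 -> H3 at depth 8
  del 134.0.0.0/8 (clear depth 8)
  add 22.214.40.224/27 -> H3 at depth 27
  add 0.0.0.0/0 -> H2 at depth 0
  del 110.163.102.228/32 (clear depth 32)
  Q 134.254.15.103: descend 100001101111111000 ; hops seen [H2,H1] ; pick H1
  Q 134.254.0.0: descend 100001101111111000 ; hops seen [H2,H1] ; pick H1
  add 0.0.0.0/1 -> H3 at depth 1
  add 134.254.2.80/28 -> H3 at depth 28
  del 22.214.40.224/27 (clear depth 27)
  add 110.163.0.0/17 -> H3 at depth 17
  Q 0.3.176.72: descend 000 ; hops seen [H2,H3] ; pick H3
  add 22.208.0.0/12 -> H3 at depth 12
  add 22.192.0.0/10 -> H1 at depth 10
  del 22.208.0.0/12 (clear depth 12)
  Q 99.245.233.72: descend 0110 ; hops seen [H2,H3] ; pick H3
  Q 110.163.1.25: descend 01101110101000110 ; hops seen [H2,H3,H3] ; pick H3
  Q 110.163.12.241: descend 01101110101000110 ; hops seen [H2,H3,H3] ; pick H3
  Q 110.163.0.23: descend 01101110101000110 ; hops seen [H2,H3,H3] ; pick H3
  add 110.163.96.0/20 -> H1 at depth 20
  del 0.0.0.0/0 (clear depth 0)

== LOOKUPS ==
["H1","H0","no-route","no-route","H1","H1","H1","H1","H3","H3","H3","H3","H3"]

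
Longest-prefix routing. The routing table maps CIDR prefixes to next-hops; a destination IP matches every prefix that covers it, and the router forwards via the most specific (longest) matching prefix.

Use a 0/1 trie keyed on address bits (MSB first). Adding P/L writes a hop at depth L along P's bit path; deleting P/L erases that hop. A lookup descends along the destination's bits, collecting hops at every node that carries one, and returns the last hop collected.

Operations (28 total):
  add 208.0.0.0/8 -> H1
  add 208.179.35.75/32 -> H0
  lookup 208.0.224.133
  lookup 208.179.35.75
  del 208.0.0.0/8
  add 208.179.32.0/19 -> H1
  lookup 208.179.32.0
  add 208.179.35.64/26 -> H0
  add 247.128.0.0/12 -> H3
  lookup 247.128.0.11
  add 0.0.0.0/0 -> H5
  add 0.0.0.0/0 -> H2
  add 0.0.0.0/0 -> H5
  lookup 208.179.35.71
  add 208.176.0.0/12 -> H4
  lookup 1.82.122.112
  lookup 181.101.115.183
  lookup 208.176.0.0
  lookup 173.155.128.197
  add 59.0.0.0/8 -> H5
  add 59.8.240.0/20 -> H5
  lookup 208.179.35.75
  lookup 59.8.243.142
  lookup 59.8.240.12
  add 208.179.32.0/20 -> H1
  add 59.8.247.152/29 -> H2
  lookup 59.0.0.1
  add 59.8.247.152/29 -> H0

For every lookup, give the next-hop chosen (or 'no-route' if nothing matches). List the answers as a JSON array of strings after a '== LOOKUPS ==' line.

Process each operation:
  + 208.0.0.0/8 (H1) depth=8
  + 208.179.35.75/32 (H0) depth=32
  Q 208.0.224.133: descend 11010000 ; hops seen [H1] ; pick H1
  Q 208.179.35.75: descend 11010000101100110010001101001011 ; hops seen [H1,H0] ; pick H0
  del 208.0.0.0/8 (clear depth 8)
  + 208.179.32.0/19 (H1) depth=19
  Q 208.179.32.0: descend 1101000010110011001000 ; hops seen [H1] ; pick H1
  + 208.179.35.64/26 (H0) depth=26
  + 247.128.0.0/12 (H3) depth=12
  Q 247.128.0.11: descend 111101111000 ; hops seen [H3] ; pick H3
  + 0.0.0.0/0 (H5) depth=0
  + 0.0.0.0/0 (H2) depth=0
  + 0.0.0.0/0 (H5) depth=0
  Q 208.179.35.71: descend 1101000010110011001000110100 ; hops seen [H5,H1,H0] ; pick H0
  + 208.176.0.0/12 (H4) depth=12
  Q 1.82.122.112: descend ε ; hops seen [H5] ; pick H5
  Q 181.101.115.183: descend 1 ; hops seen [H5] ; pick H5
  Q 208.176.0.0: descend 11010000101100 ; hops seen [H5,H4] ; pick H4
  Q 173.155.128.197: descend 1 ; hops seen [H5] ; pick H5
  + 59.0.0.0/8 (H5) depth=8
  + 59.8.240.0/20 (H5) depth=20
  Q 208.179.35.75: descend 11010000101100110010001101001011 ; hops seen [H5,H4,H1,H0,H0] ; pick H0
  Q 59.8.243.142: descend 00111011000010001111 ; hops seen [H5,H5,H5] ; pick H5
  Q 59.8.240.12: descend 00111011000010001111 ; hops seen [H5,H5,H5] ; pick H5
  + 208.179.32.0/20 (H1) depth=20
  + 59.8.247.152/29 (H2) depth=29
  Q 59.0.0.1: descend 001110110000 ; hops seen [H5,H5] ; pick H5
  + 59.8.247.152/29 (H0) depth=29

== LOOKUPS ==
["H1","H0","H1","H3","H0","H5","H5","H4","H5","H0","H5","H5","H5"]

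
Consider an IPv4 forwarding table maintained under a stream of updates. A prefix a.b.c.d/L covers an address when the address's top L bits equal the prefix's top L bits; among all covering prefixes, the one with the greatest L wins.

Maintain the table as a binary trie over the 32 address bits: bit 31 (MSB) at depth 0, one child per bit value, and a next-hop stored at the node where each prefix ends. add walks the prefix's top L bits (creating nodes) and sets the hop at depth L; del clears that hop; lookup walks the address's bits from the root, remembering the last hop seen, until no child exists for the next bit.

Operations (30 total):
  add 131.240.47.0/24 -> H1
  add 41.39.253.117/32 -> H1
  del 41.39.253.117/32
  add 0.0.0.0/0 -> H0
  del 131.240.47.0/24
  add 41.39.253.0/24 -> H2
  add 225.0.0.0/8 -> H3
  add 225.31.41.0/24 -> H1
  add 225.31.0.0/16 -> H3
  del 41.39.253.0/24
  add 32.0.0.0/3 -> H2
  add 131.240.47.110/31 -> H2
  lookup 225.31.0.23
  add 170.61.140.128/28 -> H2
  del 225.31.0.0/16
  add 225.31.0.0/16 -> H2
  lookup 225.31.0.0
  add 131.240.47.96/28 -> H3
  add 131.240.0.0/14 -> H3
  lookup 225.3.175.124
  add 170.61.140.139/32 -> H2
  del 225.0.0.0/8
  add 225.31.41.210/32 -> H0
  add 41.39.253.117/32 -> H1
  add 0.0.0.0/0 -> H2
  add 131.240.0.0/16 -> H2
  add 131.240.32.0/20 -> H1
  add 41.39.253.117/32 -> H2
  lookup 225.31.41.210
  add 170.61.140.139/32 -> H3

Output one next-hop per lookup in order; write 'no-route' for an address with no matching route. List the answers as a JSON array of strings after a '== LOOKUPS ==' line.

Apply in order:
  add 131.240.47.0/24 -> H1 at depth 24
  add 41.39.253.117/32 -> H1 at depth 32
  del 41.39.253.117/32 (clear depth 32)
  add 0.0.0.0/0 -> H0 at depth 0
  del 131.240.47.0/24 (clear depth 24)
  add 41.39.253.0/24 -> H2 at depth 24
  add 225.0.0.0/8 -> H3 at depth 8
  add 225.31.41.0/24 -> H1 at depth 24
  add 225.31.0.0/16 -> H3 at depth 16
  del 41.39.253.0/24 (clear depth 24)
  add 32.0.0.0/3 -> H2 at depth 3
  add 131.240.47.110/31 -> H2 at depth 31
  ? 225.31.0.23  path d0:H0→d1:-→d2:-→d3:-→d4:-→d5:-→d6:-→d7:-→d8:H3→d9:-→d10:-→d11:-→d12:-→d13:-→d14:-→d15:-→d16:H3→d17:-→d18:-  best=H3
  add 170.61.140.128/28 -> H2 at depth 28
  del 225.31.0.0/16 (clear depth 16)
  add 225.31.0.0/16 -> H2 at depth 16
  ? 225.31.0.0  path d0:H0→d1:-→d2:-→d3:-→d4:-→d5:-→d6:-→d7:-→d8:H3→d9:-→d10:-→d11:-→d12:-→d13:-→d14:-→d15:-→d16:H2→d17:-→d18:-  best=H2
  add 131.240.47.96/28 -> H3 at depth 28
  add 131.240.0.0/14 -> H3 at depth 14
  ? 225.3.175.124  path d0:H0→d1:-→d2:-→d3:-→d4:-→d5:-→d6:-→d7:-→d8:H3→d9:-→d10:-→d11:-  best=H3
  add 170.61.140.139/32 -> H2 at depth 32
  del 225.0.0.0/8 (clear depth 8)
  add 225.31.41.210/32 -> H0 at depth 32
  add 41.39.253.117/32 -> H1 at depth 32
  add 0.0.0.0/0 -> H2 at depth 0
  add 131.240.0.0/16 -> H2 at depth 16
  add 131.240.32.0/20 -> H1 at depth 20
  add 41.39.253.117/32 -> H2 at depth 32
  ? 225.31.41.210  path d0:H2→d1:-→d2:-→d3:-→d4:-→d5:-→d6:-→d7:-→d8:-→d9:-→d10:-→d11:-→d12:-→d13:-→d14:-→d15:-→d16:H2→d17:-→d18:-→d19:-→d20:-→d21:-→d22:-→d23:-→d24:H1→d25:-→d26:-→d27:-→d28:-→d29:-→d30:-→d31:-→d32:H0  best=H0
  add 170.61.140.139/32 -> H3 at depth 32

== LOOKUPS ==
["H3","H2","H3","H0"]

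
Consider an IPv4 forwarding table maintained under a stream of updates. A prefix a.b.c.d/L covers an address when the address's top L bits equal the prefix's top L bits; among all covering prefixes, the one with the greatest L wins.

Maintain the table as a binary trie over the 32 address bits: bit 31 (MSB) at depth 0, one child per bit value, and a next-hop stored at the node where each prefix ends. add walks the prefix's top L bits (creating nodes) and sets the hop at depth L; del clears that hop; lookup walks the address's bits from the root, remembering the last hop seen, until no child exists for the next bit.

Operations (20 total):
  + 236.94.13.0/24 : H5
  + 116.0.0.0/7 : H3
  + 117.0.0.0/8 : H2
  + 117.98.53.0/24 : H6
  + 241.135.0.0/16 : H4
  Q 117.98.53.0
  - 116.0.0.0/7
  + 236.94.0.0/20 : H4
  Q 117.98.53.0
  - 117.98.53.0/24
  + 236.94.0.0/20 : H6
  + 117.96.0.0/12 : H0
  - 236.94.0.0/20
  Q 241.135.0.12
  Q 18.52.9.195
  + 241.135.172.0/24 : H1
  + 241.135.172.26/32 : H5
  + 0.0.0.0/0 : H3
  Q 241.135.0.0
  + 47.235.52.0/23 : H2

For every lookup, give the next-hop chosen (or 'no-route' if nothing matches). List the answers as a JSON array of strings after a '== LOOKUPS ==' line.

Process each operation:
  + 236.94.13.0/24 (H5) depth=24
  + 116.0.0.0/7 (H3) depth=7
  + 117.0.0.0/8 (H2) depth=8
  + 117.98.53.0/24 (H6) depth=24
  + 241.135.0.0/16 (H4) depth=16
  lookup 117.98.53.0: bits 011101010110001000110101 walk d0:-→d1:-→d2:-→d3:-→d4:-→d5:-→d6:-→d7:H3→d8:H2→d9:-→d10:-→d11:-→d12:-→d13:-→d14:-→d15:-→d16:-→d17:-→d18:-→d19:-→d20:-→d21:-→d22:-→d23:-→d24:H6 -> H6
  - 116.0.0.0/7 clear@7
  + 236.94.0.0/20 (H4) depth=20
  lookup 117.98.53.0: bits 011101010110001000110101 walk d0:-→d1:-→d2:-→d3:-→d4:-→d5:-→d6:-→d7:-→d8:H2→d9:-→d10:-→d11:-→d12:-→d13:-→d14:-→d15:-→d16:-→d17:-→d18:-→d19:-→d20:-→d21:-→d22:-→d23:-→d24:H6 -> H6
  - 117.98.53.0/24 clear@24
  + 236.94.0.0/20 (H6) depth=20
  + 117.96.0.0/12 (H0) depth=12
  - 236.94.0.0/20 clear@20
  lookup 241.135.0.12: bits 1111000110000111 walk d0:-→d1:-→d2:-→d3:-→d4:-→d5:-→d6:-→d7:-→d8:-→d9:-→d10:-→d11:-→d12:-→d13:-→d14:-→d15:-→d16:H4 -> H4
  lookup 18.52.9.195: bits 0 walk d0:-→d1:- -> no-route
  + 241.135.172.0/24 (H1) depth=24
  + 241.135.172.26/32 (H5) depth=32
  + 0.0.0.0/0 (H3) depth=0
  lookup 241.135.0.0: bits 1111000110000111 walk d0:H3→d1:-→d2:-→d3:-→d4:-→d5:-→d6:-→d7:-→d8:-→d9:-→d10:-→d11:-→d12:-→d13:-→d14:-→d15:-→d16:H4 -> H4
  + 47.235.52.0/23 (H2) depth=23

== LOOKUPS ==
["H6","H6","H4","no-route","H4"]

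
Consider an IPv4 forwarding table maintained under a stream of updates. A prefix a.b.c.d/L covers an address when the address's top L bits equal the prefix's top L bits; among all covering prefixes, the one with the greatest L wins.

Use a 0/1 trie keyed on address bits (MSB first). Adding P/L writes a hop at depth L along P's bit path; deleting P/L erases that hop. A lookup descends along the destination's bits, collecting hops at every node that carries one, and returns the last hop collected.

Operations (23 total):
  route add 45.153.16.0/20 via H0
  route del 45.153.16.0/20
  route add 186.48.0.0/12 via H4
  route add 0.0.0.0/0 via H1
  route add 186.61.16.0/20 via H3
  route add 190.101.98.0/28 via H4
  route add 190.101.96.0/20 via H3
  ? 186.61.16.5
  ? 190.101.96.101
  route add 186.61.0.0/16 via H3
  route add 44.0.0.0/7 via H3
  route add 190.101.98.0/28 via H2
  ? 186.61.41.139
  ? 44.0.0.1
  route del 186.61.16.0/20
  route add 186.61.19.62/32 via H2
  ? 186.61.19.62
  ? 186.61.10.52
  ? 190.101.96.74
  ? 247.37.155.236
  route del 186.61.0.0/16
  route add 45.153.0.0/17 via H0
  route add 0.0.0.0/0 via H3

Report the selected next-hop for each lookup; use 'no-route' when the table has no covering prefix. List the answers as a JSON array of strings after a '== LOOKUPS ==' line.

Trace:
  + 45.153.16.0/20 (H0) depth=20
  del 45.153.16.0/20 (clear depth 20)
  + 186.48.0.0/12 (H4) depth=12
  + 0.0.0.0/0 (H1) depth=0
  + 186.61.16.0/20 (H3) depth=20
  + 190.101.98.0/28 (H4) depth=28
  + 190.101.96.0/20 (H3) depth=20
  ? 186.61.16.5  path d0:H1→d1:-→d2:-→d3:-→d4:-→d5:-→d6:-→d7:-→d8:-→d9:-→d10:-→d11:-→d12:H4→d13:-→d14:-→d15:-→d16:-→d17:-→d18:-→d19:-→d20:H3  best=H3
  ? 190.101.96.101  path d0:H1→d1:-→d2:-→d3:-→d4:-→d5:-→d6:-→d7:-→d8:-→d9:-→d10:-→d11:-→d12:-→d13:-→d14:-→d15:-→d16:-→d17:-→d18:-→d19:-→d20:H3→d21:-→d22:-  best=H3
  + 186.61.0.0/16 (H3) depth=16
  + 44.0.0.0/7 (H3) depth=7
  + 190.101.98.0/28 (H2) depth=28
  ? 186.61.41.139  path d0:H1→d1:-→d2:-→d3:-→d4:-→d5:-→d6:-→d7:-→d8:-→d9:-→d10:-→d11:-→d12:H4→d13:-→d14:-→d15:-→d16:H3→d17:-→d18:-  best=H3
  ? 44.0.0.1  path d0:H1→d1:-→d2:-→d3:-→d4:-→d5:-→d6:-→d7:H3  best=H3
  del 186.61.16.0/20 (clear depth 20)
  + 186.61.19.62/32 (H2) depth=32
  ? 186.61.19.62  path d0:H1→d1:-→d2:-→d3:-→d4:-→d5:-→d6:-→d7:-→d8:-→d9:-→d10:-→d11:-→d12:H4→d13:-→d14:-→d15:-→d16:H3→d17:-→d18:-→d19:-→d20:-→d21:-→d22:-→d23:-→d24:-→d25:-→d26:-→d27:-→d28:-→d29:-→d30:-→d31:-→d32:H2  best=H2
  ? 186.61.10.52  path d0:H1→d1:-→d2:-→d3:-→d4:-→d5:-→d6:-→d7:-→d8:-→d9:-→d10:-→d11:-→d12:H4→d13:-→d14:-→d15:-→d16:H3→d17:-→d18:-→d19:-  best=H3
  ? 190.101.96.74  path d0:H1→d1:-→d2:-→d3:-→d4:-→d5:-→d6:-→d7:-→d8:-→d9:-→d10:-→d11:-→d12:-→d13:-→d14:-→d15:-→d16:-→d17:-→d18:-→d19:-→d20:H3→d21:-→d22:-  best=H3
  ? 247.37.155.236  path d0:H1→d1:-  best=H1
  del 186.61.0.0/16 (clear depth 16)
  + 45.153.0.0/17 (H0) depth=17
  + 0.0.0.0/0 (H3) depth=0

== LOOKUPS ==
["H3","H3","H3","H3","H2","H3","H3","H1"]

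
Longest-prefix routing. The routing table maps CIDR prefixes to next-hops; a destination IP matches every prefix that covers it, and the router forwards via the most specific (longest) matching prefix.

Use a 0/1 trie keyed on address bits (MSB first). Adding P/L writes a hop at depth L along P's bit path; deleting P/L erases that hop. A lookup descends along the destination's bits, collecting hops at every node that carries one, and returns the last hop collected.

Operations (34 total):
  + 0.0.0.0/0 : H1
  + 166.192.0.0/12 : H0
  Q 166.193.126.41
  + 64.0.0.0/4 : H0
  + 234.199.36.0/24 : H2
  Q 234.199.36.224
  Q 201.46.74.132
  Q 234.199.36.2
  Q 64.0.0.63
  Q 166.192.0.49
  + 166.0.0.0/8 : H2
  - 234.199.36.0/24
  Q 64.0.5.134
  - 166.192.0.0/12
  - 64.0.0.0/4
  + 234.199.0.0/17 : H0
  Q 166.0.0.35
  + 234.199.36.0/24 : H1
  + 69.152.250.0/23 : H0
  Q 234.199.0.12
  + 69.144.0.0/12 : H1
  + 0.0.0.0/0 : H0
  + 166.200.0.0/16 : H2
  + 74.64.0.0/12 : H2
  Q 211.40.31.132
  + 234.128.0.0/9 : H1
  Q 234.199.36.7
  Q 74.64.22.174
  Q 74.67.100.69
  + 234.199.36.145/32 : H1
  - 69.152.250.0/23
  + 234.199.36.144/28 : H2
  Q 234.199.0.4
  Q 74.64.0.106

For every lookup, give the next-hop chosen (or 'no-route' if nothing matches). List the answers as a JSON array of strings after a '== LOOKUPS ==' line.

Process each operation:
  add 0.0.0.0/0 -> H1 at depth 0
  add 166.192.0.0/12 -> H0 at depth 12
  lookup 166.193.126.41: bits 101001101100 walk d0:H1→d1:-→d2:-→d3:-→d4:-→d5:-→d6:-→d7:-→d8:-→d9:-→d10:-→d11:-→d12:H0 -> H0
  add 64.0.0.0/4 -> H0 at depth 4
  add 234.199.36.0/24 -> H2 at depth 24
  lookup 234.199.36.224: bits 111010101100011100100100 walk d0:H1→d1:-→d2:-→d3:-→d4:-→d5:-→d6:-→d7:-→d8:-→d9:-→d10:-→d11:-→d12:-→d13:-→d14:-→d15:-→d16:-→d17:-→d18:-→d19:-→d20:-→d21:-→d22:-→d23:-→d24:H2 -> H2
  lookup 201.46.74.132: bits 11 walk d0:H1→d1:-→d2:- -> H1
  lookup 234.199.36.2: bits 111010101100011100100100 walk d0:H1→d1:-→d2:-→d3:-→d4:-→d5:-→d6:-→d7:-→d8:-→d9:-→d10:-→d11:-→d12:-→d13:-→d14:-→d15:-→d16:-→d17:-→d18:-→d19:-→d20:-→d21:-→d22:-→d23:-→d24:H2 -> H2
  lookup 64.0.0.63: bits 0100 walk d0:H1→d1:-→d2:-→d3:-→d4:H0 -> H0
  lookup 166.192.0.49: bits 101001101100 walk d0:H1→d1:-→d2:-→d3:-→d4:-→d5:-→d6:-→d7:-→d8:-→d9:-→d10:-→d11:-→d12:H0 -> H0
  add 166.0.0.0/8 -> H2 at depth 8
  - 234.199.36.0/24 clear@24
  lookup 64.0.5.134: bits 0100 walk d0:H1→d1:-→d2:-→d3:-→d4:H0 -> H0
  - 166.192.0.0/12 clear@12
  - 64.0.0.0/4 clear@4
  add 234.199.0.0/17 -> H0 at depth 17
  lookup 166.0.0.35: bits 10100110 walk d0:H1→d1:-→d2:-→d3:-→d4:-→d5:-→d6:-→d7:-→d8:H2 -> H2
  add 234.199.36.0/24 -> H1 at depth 24
  add 69.152.250.0/23 -> H0 at depth 23
  lookup 234.199.0.12: bits 111010101100011100 walk d0:H1→d1:-→d2:-→d3:-→d4:-→d5:-→d6:-→d7:-→d8:-→d9:-→d10:-→d11:-→d12:-→d13:-→d14:-→d15:-→d16:-→d17:H0→d18:- -> H0
  add 69.144.0.0/12 -> H1 at depth 12
  add 0.0.0.0/0 -> H0 at depth 0
  add 166.200.0.0/16 -> H2 at depth 16
  add 74.64.0.0/12 -> H2 at depth 12
  lookup 211.40.31.132: bits 11 walk d0:H0→d1:-→d2:- -> H0
  add 234.128.0.0/9 -> H1 at depth 9
  lookup 234.199.36.7: bits 111010101100011100100100 walk d0:H0→d1:-→d2:-→d3:-→d4:-→d5:-→d6:-→d7:-→d8:-→d9:H1→d10:-→d11:-→d12:-→d13:-→d14:-→d15:-→d16:-→d17:H0→d18:-→d19:-→d20:-→d21:-→d22:-→d23:-→d24:H1 -> H1
  lookup 74.64.22.174: bits 010010100100 walk d0:H0→d1:-→d2:-→d3:-→d4:-→d5:-→d6:-→d7:-→d8:-→d9:-→d10:-→d11:-→d12:H2 -> H2
  lookup 74.67.100.69: bits 010010100100 walk d0:H0→d1:-→d2:-→d3:-→d4:-→d5:-→d6:-→d7:-→d8:-→d9:-→d10:-→d11:-→d12:H2 -> H2
  add 234.199.36.145/32 -> H1 at depth 32
  - 69.152.250.0/23 clear@23
  add 234.199.36.144/28 -> H2 at depth 28
  lookup 234.199.0.4: bits 111010101100011100 walk d0:H0→d1:-→d2:-→d3:-→d4:-→d5:-→d6:-→d7:-→d8:-→d9:H1→d10:-→d11:-→d12:-→d13:-→d14:-→d15:-→d16:-→d17:H0→d18:- -> H0
  lookup 74.64.0.106: bits 010010100100 walk d0:H0→d1:-→d2:-→d3:-→d4:-→d5:-→d6:-→d7:-→d8:-→d9:-→d10:-→d11:-→d12:H2 -> H2

== LOOKUPS ==
["H0","H2","H1","H2","H0","H0","H0","H2","H0","H0","H1","H2","H2","H0","H2"]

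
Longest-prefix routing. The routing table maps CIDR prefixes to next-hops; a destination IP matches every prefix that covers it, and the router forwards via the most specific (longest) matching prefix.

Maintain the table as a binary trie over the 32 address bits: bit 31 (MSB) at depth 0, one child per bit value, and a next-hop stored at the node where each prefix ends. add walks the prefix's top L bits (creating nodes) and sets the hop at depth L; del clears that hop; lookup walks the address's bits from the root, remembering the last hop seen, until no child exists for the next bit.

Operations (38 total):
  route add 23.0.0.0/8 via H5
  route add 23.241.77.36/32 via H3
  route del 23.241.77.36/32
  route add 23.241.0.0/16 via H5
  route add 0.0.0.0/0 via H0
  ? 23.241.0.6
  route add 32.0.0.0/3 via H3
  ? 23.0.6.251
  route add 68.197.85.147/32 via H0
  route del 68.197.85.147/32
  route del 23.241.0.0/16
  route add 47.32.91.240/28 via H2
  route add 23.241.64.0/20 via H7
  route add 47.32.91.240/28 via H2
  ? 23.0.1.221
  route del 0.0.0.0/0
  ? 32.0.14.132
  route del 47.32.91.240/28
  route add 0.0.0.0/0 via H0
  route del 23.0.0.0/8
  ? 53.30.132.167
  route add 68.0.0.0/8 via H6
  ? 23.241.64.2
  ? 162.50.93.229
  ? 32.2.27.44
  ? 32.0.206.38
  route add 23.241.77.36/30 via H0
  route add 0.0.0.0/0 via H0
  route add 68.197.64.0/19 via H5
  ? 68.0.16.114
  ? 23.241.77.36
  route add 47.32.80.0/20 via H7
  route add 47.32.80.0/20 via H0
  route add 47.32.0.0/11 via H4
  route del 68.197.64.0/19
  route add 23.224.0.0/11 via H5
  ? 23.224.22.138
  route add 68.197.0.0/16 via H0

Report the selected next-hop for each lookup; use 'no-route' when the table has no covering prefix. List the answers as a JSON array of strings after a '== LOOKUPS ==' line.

Apply in order:
  + 23.0.0.0/8 (H5) depth=8
  + 23.241.77.36/32 (H3) depth=32
  del 23.241.77.36/32 (clear depth 32)
  + 23.241.0.0/16 (H5) depth=16
  + 0.0.0.0/0 (H0) depth=0
  lookup 23.241.0.6: bits 00010111111100010 walk d0:H0→d1:-→d2:-→d3:-→d4:-→d5:-→d6:-→d7:-→d8:H5→d9:-→d10:-→d11:-→d12:-→d13:-→d14:-→d15:-→d16:H5→d17:- -> H5
  + 32.0.0.0/3 (H3) depth=3
  lookup 23.0.6.251: bits 00010111 walk d0:H0→d1:-→d2:-→d3:-→d4:-→d5:-→d6:-→d7:-→d8:H5 -> H5
  + 68.197.85.147/32 (H0) depth=32
  del 68.197.85.147/32 (clear depth 32)
  del 23.241.0.0/16 (clear depth 16)
  + 47.32.91.240/28 (H2) depth=28
  + 23.241.64.0/20 (H7) depth=20
  + 47.32.91.240/28 (H2) depth=28
  lookup 23.0.1.221: bits 00010111 walk d0:H0→d1:-→d2:-→d3:-→d4:-→d5:-→d6:-→d7:-→d8:H5 -> H5
  del 0.0.0.0/0 (clear depth 0)
  lookup 32.0.14.132: bits 0010 walk d0:-→d1:-→d2:-→d3:H3→d4:- -> H3
  del 47.32.91.240/28 (clear depth 28)
  + 0.0.0.0/0 (H0) depth=0
  del 23.0.0.0/8 (clear depth 8)
  lookup 53.30.132.167: bits 001 walk d0:H0→d1:-→d2:-→d3:H3 -> H3
  + 68.0.0.0/8 (H6) depth=8
  lookup 23.241.64.2: bits 00010111111100010100 walk d0:H0→d1:-→d2:-→d3:-→d4:-→d5:-→d6:-→d7:-→d8:-→d9:-→d10:-→d11:-→d12:-→d13:-→d14:-→d15:-→d16:-→d17:-→d18:-→d19:-→d20:H7 -> H7
  lookup 162.50.93.229: bits ε walk d0:H0 -> H0
  lookup 32.2.27.44: bits 0010 walk d0:H0→d1:-→d2:-→d3:H3→d4:- -> H3
  lookup 32.0.206.38: bits 0010 walk d0:H0→d1:-→d2:-→d3:H3→d4:- -> H3
  + 23.241.77.36/30 (H0) depth=30
  + 0.0.0.0/0 (H0) depth=0
  + 68.197.64.0/19 (H5) depth=19
  lookup 68.0.16.114: bits 01000100 walk d0:H0→d1:-→d2:-→d3:-→d4:-→d5:-→d6:-→d7:-→d8:H6 -> H6
  lookup 23.241.77.36: bits 00010111111100010100110100100100 walk d0:H0→d1:-→d2:-→d3:-→d4:-→d5:-→d6:-→d7:-→d8:-→d9:-→d10:-→d11:-→d12:-→d13:-→d14:-→d15:-→d16:-→d17:-→d18:-→d19:-→d20:H7→d21:-→d22:-→d23:-→d24:-→d25:-→d26:-→d27:-→d28:-→d29:-→d30:H0→d31:-→d32:- -> H0
  + 47.32.80.0/20 (H7) depth=20
  + 47.32.80.0/20 (H0) depth=20
  + 47.32.0.0/11 (H4) depth=11
  del 68.197.64.0/19 (clear depth 19)
  + 23.224.0.0/11 (H5) depth=11
  lookup 23.224.22.138: bits 00010111111 walk d0:H0→d1:-→d2:-→d3:-→d4:-→d5:-→d6:-→d7:-→d8:-→d9:-→d10:-→d11:H5 -> H5
  + 68.197.0.0/16 (H0) depth=16

== LOOKUPS ==
["H5","H5","H5","H3","H3","H7","H0","H3","H3","H6","H0","H5"]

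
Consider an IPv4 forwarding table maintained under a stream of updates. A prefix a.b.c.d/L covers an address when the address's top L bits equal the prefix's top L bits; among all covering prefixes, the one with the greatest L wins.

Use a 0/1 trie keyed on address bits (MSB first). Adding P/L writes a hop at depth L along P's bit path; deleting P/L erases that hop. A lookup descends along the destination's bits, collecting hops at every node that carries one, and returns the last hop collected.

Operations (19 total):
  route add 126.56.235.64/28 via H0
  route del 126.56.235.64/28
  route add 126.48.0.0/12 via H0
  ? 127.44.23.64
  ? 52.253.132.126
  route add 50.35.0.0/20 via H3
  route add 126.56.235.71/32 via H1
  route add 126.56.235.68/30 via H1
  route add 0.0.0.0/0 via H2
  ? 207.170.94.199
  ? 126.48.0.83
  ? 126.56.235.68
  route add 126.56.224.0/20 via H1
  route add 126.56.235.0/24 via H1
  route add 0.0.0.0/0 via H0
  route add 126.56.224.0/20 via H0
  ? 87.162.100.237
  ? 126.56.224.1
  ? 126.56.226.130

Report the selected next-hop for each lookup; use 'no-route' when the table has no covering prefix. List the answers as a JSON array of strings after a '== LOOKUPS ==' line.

Apply in order:
  + 126.56.235.64/28 (H0) depth=28
  del 126.56.235.64/28 (clear depth 28)
  + 126.48.0.0/12 (H0) depth=12
  Q 127.44.23.64: descend 0111111 ; hops seen [∅] ; pick no-route
  Q 52.253.132.126: descend 0 ; hops seen [∅] ; pick no-route
  + 50.35.0.0/20 (H3) depth=20
  + 126.56.235.71/32 (H1) depth=32
  + 126.56.235.68/30 (H1) depth=30
  + 0.0.0.0/0 (H2) depth=0
  Q 207.170.94.199: descend ε ; hops seen [H2] ; pick H2
  Q 126.48.0.83: descend 011111100011 ; hops seen [H2,H0] ; pick H0
  Q 126.56.235.68: descend 011111100011100011101011010001 ; hops seen [H2,H0,H1] ; pick H1
  + 126.56.224.0/20 (H1) depth=20
  + 126.56.235.0/24 (H1) depth=24
  + 0.0.0.0/0 (H0) depth=0
  + 126.56.224.0/20 (H0) depth=20
  Q 87.162.100.237: descend 01 ; hops seen [H0] ; pick H0
  Q 126.56.224.1: descend 01111110001110001110 ; hops seen [H0,H0,H0] ; pick H0
  Q 126.56.226.130: descend 01111110001110001110 ; hops seen [H0,H0,H0] ; pick H0

== LOOKUPS ==
["no-route","no-route","H2","H0","H1","H0","H0","H0"]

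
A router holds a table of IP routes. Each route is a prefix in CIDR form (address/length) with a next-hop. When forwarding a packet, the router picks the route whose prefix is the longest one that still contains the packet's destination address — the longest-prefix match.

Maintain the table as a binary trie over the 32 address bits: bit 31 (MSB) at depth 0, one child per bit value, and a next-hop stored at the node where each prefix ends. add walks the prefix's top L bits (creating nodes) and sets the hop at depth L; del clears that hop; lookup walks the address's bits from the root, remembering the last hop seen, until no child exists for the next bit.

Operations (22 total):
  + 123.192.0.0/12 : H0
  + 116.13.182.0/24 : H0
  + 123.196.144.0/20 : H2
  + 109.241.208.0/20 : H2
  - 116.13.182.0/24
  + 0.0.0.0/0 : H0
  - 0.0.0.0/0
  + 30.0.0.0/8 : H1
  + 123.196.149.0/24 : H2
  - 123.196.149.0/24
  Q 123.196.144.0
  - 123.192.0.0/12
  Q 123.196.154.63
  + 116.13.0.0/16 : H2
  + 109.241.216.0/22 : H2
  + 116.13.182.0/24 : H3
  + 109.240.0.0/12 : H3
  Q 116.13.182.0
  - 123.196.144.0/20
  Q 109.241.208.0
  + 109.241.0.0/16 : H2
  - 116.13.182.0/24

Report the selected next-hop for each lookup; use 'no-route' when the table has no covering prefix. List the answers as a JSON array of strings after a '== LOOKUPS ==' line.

Trace:
  add 123.192.0.0/12 -> H0 at depth 12
  add 116.13.182.0/24 -> H0 at depth 24
  add 123.196.144.0/20 -> H2 at depth 20
  add 109.241.208.0/20 -> H2 at depth 20
  - 116.13.182.0/24 clear@24
  add 0.0.0.0/0 -> H0 at depth 0
  - 0.0.0.0/0 clear@0
  add 30.0.0.0/8 -> H1 at depth 8
  add 123.196.149.0/24 -> H2 at depth 24
  - 123.196.149.0/24 clear@24
  ? 123.196.144.0  path d0:-→d1:-→d2:-→d3:-→d4:-→d5:-→d6:-→d7:-→d8:-→d9:-→d10:-→d11:-→d12:H0→d13:-→d14:-→d15:-→d16:-→d17:-→d18:-→d19:-→d20:H2→d21:-  best=H2
  - 123.192.0.0/12 clear@12
  ? 123.196.154.63  path d0:-→d1:-→d2:-→d3:-→d4:-→d5:-→d6:-→d7:-→d8:-→d9:-→d10:-→d11:-→d12:-→d13:-→d14:-→d15:-→d16:-→d17:-→d18:-→d19:-→d20:H2  best=H2
  add 116.13.0.0/16 -> H2 at depth 16
  add 109.241.216.0/22 -> H2 at depth 22
  add 116.13.182.0/24 -> H3 at depth 24
  add 109.240.0.0/12 -> H3 at depth 12
  ? 116.13.182.0  path d0:-→d1:-→d2:-→d3:-→d4:-→d5:-→d6:-→d7:-→d8:-→d9:-→d10:-→d11:-→d12:-→d13:-→d14:-→d15:-→d16:H2→d17:-→d18:-→d19:-→d20:-→d21:-→d22:-→d23:-→d24:H3  best=H3
  - 123.196.144.0/20 clear@20
  ? 109.241.208.0  path d0:-→d1:-→d2:-→d3:-→d4:-→d5:-→d6:-→d7:-→d8:-→d9:-→d10:-→d11:-→d12:H3→d13:-→d14:-→d15:-→d16:-→d17:-→d18:-→d19:-→d20:H2  best=H2
  add 109.241.0.0/16 -> H2 at depth 16
  - 116.13.182.0/24 clear@24

== LOOKUPS ==
["H2","H2","H3","H2"]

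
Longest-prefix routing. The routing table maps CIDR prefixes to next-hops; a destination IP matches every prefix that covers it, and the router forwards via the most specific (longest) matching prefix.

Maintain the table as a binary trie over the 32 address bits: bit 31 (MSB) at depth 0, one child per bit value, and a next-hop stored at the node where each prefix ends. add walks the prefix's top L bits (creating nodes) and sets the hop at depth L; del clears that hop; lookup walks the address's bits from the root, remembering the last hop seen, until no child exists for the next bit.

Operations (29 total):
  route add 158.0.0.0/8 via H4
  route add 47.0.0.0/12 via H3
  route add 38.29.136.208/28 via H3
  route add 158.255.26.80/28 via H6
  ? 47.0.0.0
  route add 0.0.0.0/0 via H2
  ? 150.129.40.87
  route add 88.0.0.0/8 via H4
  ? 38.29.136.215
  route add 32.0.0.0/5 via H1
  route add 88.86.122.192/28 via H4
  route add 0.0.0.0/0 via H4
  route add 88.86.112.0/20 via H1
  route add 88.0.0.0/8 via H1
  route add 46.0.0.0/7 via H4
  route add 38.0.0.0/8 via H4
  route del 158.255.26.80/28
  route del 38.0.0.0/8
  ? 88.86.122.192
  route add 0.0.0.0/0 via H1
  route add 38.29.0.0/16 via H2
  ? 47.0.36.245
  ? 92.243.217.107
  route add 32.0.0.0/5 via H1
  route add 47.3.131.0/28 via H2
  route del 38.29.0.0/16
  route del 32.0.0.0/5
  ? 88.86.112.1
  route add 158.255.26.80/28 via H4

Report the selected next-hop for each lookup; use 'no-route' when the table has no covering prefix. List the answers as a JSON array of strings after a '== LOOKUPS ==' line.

Apply in order:
  add 158.0.0.0/8 -> H4 at depth 8
  add 47.0.0.0/12 -> H3 at depth 12
  add 38.29.136.208/28 -> H3 at depth 28
  add 158.255.26.80/28 -> H6 at depth 28
  lookup 47.0.0.0: bits 001011110000 walk d0:-→d1:-→d2:-→d3:-→d4:-→d5:-→d6:-→d7:-→d8:-→d9:-→d10:-→d11:-→d12:H3 -> H3
  add 0.0.0.0/0 -> H2 at depth 0
  lookup 150.129.40.87: bits 1001 walk d0:H2→d1:-→d2:-→d3:-→d4:- -> H2
  add 88.0.0.0/8 -> H4 at depth 8
  lookup 38.29.136.215: bits 0010011000011101100010001101 walk d0:H2→d1:-→d2:-→d3:-→d4:-→d5:-→d6:-→d7:-→d8:-→d9:-→d10:-→d11:-→d12:-→d13:-→d14:-→d15:-→d16:-→d17:-→d18:-→d19:-→d20:-→d21:-→d22:-→d23:-→d24:-→d25:-→d26:-→d27:-→d28:H3 -> H3
  add 32.0.0.0/5 -> H1 at depth 5
  add 88.86.122.192/28 -> H4 at depth 28
  add 0.0.0.0/0 -> H4 at depth 0
  add 88.86.112.0/20 -> H1 at depth 20
  add 88.0.0.0/8 -> H1 at depth 8
  add 46.0.0.0/7 -> H4 at depth 7
  add 38.0.0.0/8 -> H4 at depth 8
  del 158.255.26.80/28 (clear depth 28)
  del 38.0.0.0/8 (clear depth 8)
  lookup 88.86.122.192: bits 0101100001010110011110101100 walk d0:H4→d1:-→d2:-→d3:-→d4:-→d5:-→d6:-→d7:-→d8:H1→d9:-→d10:-→d11:-→d12:-→d13:-→d14:-→d15:-→d16:-→d17:-→d18:-→d19:-→d20:H1→d21:-→d22:-→d23:-→d24:-→d25:-→d26:-→d27:-→d28:H4 -> H4
  add 0.0.0.0/0 -> H1 at depth 0
  add 38.29.0.0/16 -> H2 at depth 16
  lookup 47.0.36.245: bits 001011110000 walk d0:H1→d1:-→d2:-→d3:-→d4:-→d5:-→d6:-→d7:H4→d8:-→d9:-→d10:-→d11:-→d12:H3 -> H3
  lookup 92.243.217.107: bits 01011 walk d0:H1→d1:-→d2:-→d3:-→d4:-→d5:- -> H1
  add 32.0.0.0/5 -> H1 at depth 5
  add 47.3.131.0/28 -> H2 at depth 28
  del 38.29.0.0/16 (clear depth 16)
  del 32.0.0.0/5 (clear depth 5)
  lookup 88.86.112.1: bits 01011000010101100111 walk d0:H1→d1:-→d2:-→d3:-→d4:-→d5:-→d6:-→d7:-→d8:H1→d9:-→d10:-→d11:-→d12:-→d13:-→d14:-→d15:-→d16:-→d17:-→d18:-→d19:-→d20:H1 -> H1
  add 158.255.26.80/28 -> H4 at depth 28

== LOOKUPS ==
["H3","H2","H3","H4","H3","H1","H1"]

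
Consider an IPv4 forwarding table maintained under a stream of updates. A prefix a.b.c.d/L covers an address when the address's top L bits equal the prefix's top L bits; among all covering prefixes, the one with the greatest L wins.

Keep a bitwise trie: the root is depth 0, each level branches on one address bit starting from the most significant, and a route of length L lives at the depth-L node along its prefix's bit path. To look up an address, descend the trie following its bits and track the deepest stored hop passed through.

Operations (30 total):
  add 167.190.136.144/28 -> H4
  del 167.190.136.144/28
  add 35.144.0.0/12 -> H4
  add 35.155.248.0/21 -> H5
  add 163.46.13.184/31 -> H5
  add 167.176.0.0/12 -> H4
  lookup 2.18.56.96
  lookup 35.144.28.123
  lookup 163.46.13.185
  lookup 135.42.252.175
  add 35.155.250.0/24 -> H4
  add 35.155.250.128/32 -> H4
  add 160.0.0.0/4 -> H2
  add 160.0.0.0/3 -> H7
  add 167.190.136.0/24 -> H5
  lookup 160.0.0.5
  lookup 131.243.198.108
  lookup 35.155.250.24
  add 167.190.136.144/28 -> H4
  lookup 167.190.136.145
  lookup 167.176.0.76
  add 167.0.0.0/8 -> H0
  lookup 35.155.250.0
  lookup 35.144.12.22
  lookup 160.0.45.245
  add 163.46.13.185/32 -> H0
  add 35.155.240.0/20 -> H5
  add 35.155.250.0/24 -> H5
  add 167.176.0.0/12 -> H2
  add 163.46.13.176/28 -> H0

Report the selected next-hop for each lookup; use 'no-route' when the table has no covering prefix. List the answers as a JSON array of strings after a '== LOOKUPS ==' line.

Trace:
  + 167.190.136.144/28 (H4) depth=28
  del 167.190.136.144/28 (clear depth 28)
  + 35.144.0.0/12 (H4) depth=12
  + 35.155.248.0/21 (H5) depth=21
  + 163.46.13.184/31 (H5) depth=31
  + 167.176.0.0/12 (H4) depth=12
  Q 2.18.56.96: descend 00 ; hops seen [∅] ; pick no-route
  Q 35.144.28.123: descend 001000111001 ; hops seen [H4] ; pick H4
  Q 163.46.13.185: descend 1010001100101110000011011011100 ; hops seen [H5] ; pick H5
  Q 135.42.252.175: descend 10 ; hops seen [∅] ; pick no-route
  + 35.155.250.0/24 (H4) depth=24
  + 35.155.250.128/32 (H4) depth=32
  + 160.0.0.0/4 (H2) depth=4
  + 160.0.0.0/3 (H7) depth=3
  + 167.190.136.0/24 (H5) depth=24
  Q 160.0.0.5: descend 101000 ; hops seen [H7,H2] ; pick H2
  Q 131.243.198.108: descend 10 ; hops seen [∅] ; pick no-route
  Q 35.155.250.24: descend 001000111001101111111010 ; hops seen [H4,H5,H4] ; pick H4
  + 167.190.136.144/28 (H4) depth=28
  Q 167.190.136.145: descend 1010011110111110100010001001 ; hops seen [H7,H2,H4,H5,H4] ; pick H4
  Q 167.176.0.76: descend 101001111011 ; hops seen [H7,H2,H4] ; pick H4
  + 167.0.0.0/8 (H0) depth=8
  Q 35.155.250.0: descend 001000111001101111111010 ; hops seen [H4,H5,H4] ; pick H4
  Q 35.144.12.22: descend 001000111001 ; hops seen [H4] ; pick H4
  Q 160.0.45.245: descend 101000 ; hops seen [H7,H2] ; pick H2
  + 163.46.13.185/32 (H0) depth=32
  + 35.155.240.0/20 (H5) depth=20
  + 35.155.250.0/24 (H5) depth=24
  + 167.176.0.0/12 (H2) depth=12
  + 163.46.13.176/28 (H0) depth=28

== LOOKUPS ==
["no-route","H4","H5","no-route","H2","no-route","H4","H4","H4","H4","H4","H2"]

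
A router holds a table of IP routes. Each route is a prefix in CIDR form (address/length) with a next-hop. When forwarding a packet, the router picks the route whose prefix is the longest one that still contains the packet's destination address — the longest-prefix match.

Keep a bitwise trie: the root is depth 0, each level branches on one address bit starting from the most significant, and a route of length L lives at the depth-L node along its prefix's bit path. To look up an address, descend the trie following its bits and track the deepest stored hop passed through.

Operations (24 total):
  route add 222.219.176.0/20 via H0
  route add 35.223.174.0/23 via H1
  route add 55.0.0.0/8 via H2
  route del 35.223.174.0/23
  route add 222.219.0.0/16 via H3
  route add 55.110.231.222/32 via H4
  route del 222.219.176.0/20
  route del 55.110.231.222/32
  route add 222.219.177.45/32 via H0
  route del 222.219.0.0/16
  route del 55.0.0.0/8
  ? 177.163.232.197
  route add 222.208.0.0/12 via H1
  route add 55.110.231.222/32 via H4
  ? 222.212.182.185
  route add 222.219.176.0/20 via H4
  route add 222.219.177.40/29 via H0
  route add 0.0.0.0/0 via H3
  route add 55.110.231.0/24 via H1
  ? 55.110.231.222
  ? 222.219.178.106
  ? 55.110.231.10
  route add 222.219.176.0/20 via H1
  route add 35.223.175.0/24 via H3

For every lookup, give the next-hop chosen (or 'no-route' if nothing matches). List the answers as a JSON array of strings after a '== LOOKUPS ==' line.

Process each operation:
  add 222.219.176.0/20 -> H0 at depth 20
  add 35.223.174.0/23 -> H1 at depth 23
  add 55.0.0.0/8 -> H2 at depth 8
  del 35.223.174.0/23 (clear depth 23)
  add 222.219.0.0/16 -> H3 at depth 16
  add 55.110.231.222/32 -> H4 at depth 32
  del 222.219.176.0/20 (clear depth 20)
  del 55.110.231.222/32 (clear depth 32)
  add 222.219.177.45/32 -> H0 at depth 32
  del 222.219.0.0/16 (clear depth 16)
  del 55.0.0.0/8 (clear depth 8)
  ? 177.163.232.197  path d0:-→d1:-  best=no-route
  add 222.208.0.0/12 -> H1 at depth 12
  add 55.110.231.222/32 -> H4 at depth 32
  ? 222.212.182.185  path d0:-→d1:-→d2:-→d3:-→d4:-→d5:-→d6:-→d7:-→d8:-→d9:-→d10:-→d11:-→d12:H1  best=H1
  add 222.219.176.0/20 -> H4 at depth 20
  add 222.219.177.40/29 -> H0 at depth 29
  add 0.0.0.0/0 -> H3 at depth 0
  add 55.110.231.0/24 -> H1 at depth 24
  ? 55.110.231.222  path d0:H3→d1:-→d2:-→d3:-→d4:-→d5:-→d6:-→d7:-→d8:-→d9:-→d10:-→d11:-→d12:-→d13:-→d14:-→d15:-→d16:-→d17:-→d18:-→d19:-→d20:-→d21:-→d22:-→d23:-→d24:H1→d25:-→d26:-→d27:-→d28:-→d29:-→d30:-→d31:-→d32:H4  best=H4
  ? 222.219.178.106  path d0:H3→d1:-→d2:-→d3:-→d4:-→d5:-→d6:-→d7:-→d8:-→d9:-→d10:-→d11:-→d12:H1→d13:-→d14:-→d15:-→d16:-→d17:-→d18:-→d19:-→d20:H4→d21:-→d22:-  best=H4
  ? 55.110.231.10  path d0:H3→d1:-→d2:-→d3:-→d4:-→d5:-→d6:-→d7:-→d8:-→d9:-→d10:-→d11:-→d12:-→d13:-→d14:-→d15:-→d16:-→d17:-→d18:-→d19:-→d20:-→d21:-→d22:-→d23:-→d24:H1  best=H1
  add 222.219.176.0/20 -> H1 at depth 20
  add 35.223.175.0/24 -> H3 at depth 24

== LOOKUPS ==
["no-route","H1","H4","H4","H1"]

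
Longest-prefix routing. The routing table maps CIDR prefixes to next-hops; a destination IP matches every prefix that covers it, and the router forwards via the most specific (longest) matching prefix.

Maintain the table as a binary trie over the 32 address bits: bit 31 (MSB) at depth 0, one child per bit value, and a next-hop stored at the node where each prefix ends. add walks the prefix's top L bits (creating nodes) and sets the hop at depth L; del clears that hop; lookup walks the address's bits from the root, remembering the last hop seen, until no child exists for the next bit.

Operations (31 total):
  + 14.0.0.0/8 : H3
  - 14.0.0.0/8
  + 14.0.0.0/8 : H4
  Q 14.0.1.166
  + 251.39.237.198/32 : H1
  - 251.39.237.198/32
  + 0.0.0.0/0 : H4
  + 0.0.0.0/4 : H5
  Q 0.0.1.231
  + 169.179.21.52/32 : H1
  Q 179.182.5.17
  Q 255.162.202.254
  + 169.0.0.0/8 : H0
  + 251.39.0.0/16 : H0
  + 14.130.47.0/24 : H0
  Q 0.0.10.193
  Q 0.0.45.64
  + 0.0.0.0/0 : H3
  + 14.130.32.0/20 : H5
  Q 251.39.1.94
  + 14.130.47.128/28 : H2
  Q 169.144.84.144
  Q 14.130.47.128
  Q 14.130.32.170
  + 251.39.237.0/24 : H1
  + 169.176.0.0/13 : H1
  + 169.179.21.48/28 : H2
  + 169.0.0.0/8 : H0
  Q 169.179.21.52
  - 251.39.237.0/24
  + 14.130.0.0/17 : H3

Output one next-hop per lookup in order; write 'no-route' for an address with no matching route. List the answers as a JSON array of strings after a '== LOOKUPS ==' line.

Apply in order:
  + 14.0.0.0/8 (H3) depth=8
  - 14.0.0.0/8 clear@8
  + 14.0.0.0/8 (H4) depth=8
  lookup 14.0.1.166: bits 00001110 walk d0:-→d1:-→d2:-→d3:-→d4:-→d5:-→d6:-→d7:-→d8:H4 -> H4
  + 251.39.237.198/32 (H1) depth=32
  - 251.39.237.198/32 clear@32
  + 0.0.0.0/0 (H4) depth=0
  + 0.0.0.0/4 (H5) depth=4
  lookup 0.0.1.231: bits 0000 walk d0:H4→d1:-→d2:-→d3:-→d4:H5 -> H5
  + 169.179.21.52/32 (H1) depth=32
  lookup 179.182.5.17: bits 101 walk d0:H4→d1:-→d2:-→d3:- -> H4
  lookup 255.162.202.254: bits 11111 walk d0:H4→d1:-→d2:-→d3:-→d4:-→d5:- -> H4
  + 169.0.0.0/8 (H0) depth=8
  + 251.39.0.0/16 (H0) depth=16
  + 14.130.47.0/24 (H0) depth=24
  lookup 0.0.10.193: bits 0000 walk d0:H4→d1:-→d2:-→d3:-→d4:H5 -> H5
  lookup 0.0.45.64: bits 0000 walk d0:H4→d1:-→d2:-→d3:-→d4:H5 -> H5
  + 0.0.0.0/0 (H3) depth=0
  + 14.130.32.0/20 (H5) depth=20
  lookup 251.39.1.94: bits 1111101100100111 walk d0:H3→d1:-→d2:-→d3:-→d4:-→d5:-→d6:-→d7:-→d8:-→d9:-→d10:-→d11:-→d12:-→d13:-→d14:-→d15:-→d16:H0 -> H0
  + 14.130.47.128/28 (H2) depth=28
  lookup 169.144.84.144: bits 1010100110 walk d0:H3→d1:-→d2:-→d3:-→d4:-→d5:-→d6:-→d7:-→d8:H0→d9:-→d10:- -> H0
  lookup 14.130.47.128: bits 0000111010000010001011111000 walk d0:H3→d1:-→d2:-→d3:-→d4:H5→d5:-→d6:-→d7:-→d8:H4→d9:-→d10:-→d11:-→d12:-→d13:-→d14:-→d15:-→d16:-→d17:-→d18:-→d19:-→d20:H5→d21:-→d22:-→d23:-→d24:H0→d25:-→d26:-→d27:-→d28:H2 -> H2
  lookup 14.130.32.170: bits 00001110100000100010 walk d0:H3→d1:-→d2:-→d3:-→d4:H5→d5:-→d6:-→d7:-→d8:H4→d9:-→d10:-→d11:-→d12:-→d13:-→d14:-→d15:-→d16:-→d17:-→d18:-→d19:-→d20:H5 -> H5
  + 251.39.237.0/24 (H1) depth=24
  + 169.176.0.0/13 (H1) depth=13
  + 169.179.21.48/28 (H2) depth=28
  + 169.0.0.0/8 (H0) depth=8
  lookup 169.179.21.52: bits 10101001101100110001010100110100 walk d0:H3→d1:-→d2:-→d3:-→d4:-→d5:-→d6:-→d7:-→d8:H0→d9:-→d10:-→d11:-→d12:-→d13:H1→d14:-→d15:-→d16:-→d17:-→d18:-→d19:-→d20:-→d21:-→d22:-→d23:-→d24:-→d25:-→d26:-→d27:-→d28:H2→d29:-→d30:-→d31:-→d32:H1 -> H1
  - 251.39.237.0/24 clear@24
  + 14.130.0.0/17 (H3) depth=17

== LOOKUPS ==
["H4","H5","H4","H4","H5","H5","H0","H0","H2","H5","H1"]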